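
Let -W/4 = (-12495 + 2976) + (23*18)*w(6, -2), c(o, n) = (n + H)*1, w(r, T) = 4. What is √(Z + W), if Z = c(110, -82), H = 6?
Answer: 4*√1961 ≈ 177.13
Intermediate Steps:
c(o, n) = 6 + n (c(o, n) = (n + 6)*1 = (6 + n)*1 = 6 + n)
W = 31452 (W = -4*((-12495 + 2976) + (23*18)*4) = -4*(-9519 + 414*4) = -4*(-9519 + 1656) = -4*(-7863) = 31452)
Z = -76 (Z = 6 - 82 = -76)
√(Z + W) = √(-76 + 31452) = √31376 = 4*√1961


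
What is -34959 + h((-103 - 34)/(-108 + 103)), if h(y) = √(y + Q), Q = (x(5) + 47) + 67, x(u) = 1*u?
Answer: -34959 + 2*√915/5 ≈ -34947.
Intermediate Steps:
x(u) = u
Q = 119 (Q = (5 + 47) + 67 = 52 + 67 = 119)
h(y) = √(119 + y) (h(y) = √(y + 119) = √(119 + y))
-34959 + h((-103 - 34)/(-108 + 103)) = -34959 + √(119 + (-103 - 34)/(-108 + 103)) = -34959 + √(119 - 137/(-5)) = -34959 + √(119 - 137*(-⅕)) = -34959 + √(119 + 137/5) = -34959 + √(732/5) = -34959 + 2*√915/5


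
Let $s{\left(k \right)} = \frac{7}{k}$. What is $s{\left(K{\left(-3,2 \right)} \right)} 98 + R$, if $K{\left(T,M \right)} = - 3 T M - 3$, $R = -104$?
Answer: $- \frac{874}{15} \approx -58.267$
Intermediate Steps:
$K{\left(T,M \right)} = -3 - 3 M T$ ($K{\left(T,M \right)} = - 3 M T - 3 = -3 - 3 M T$)
$s{\left(K{\left(-3,2 \right)} \right)} 98 + R = \frac{7}{-3 - 6 \left(-3\right)} 98 - 104 = \frac{7}{-3 + 18} \cdot 98 - 104 = \frac{7}{15} \cdot 98 - 104 = \frac{686}{15} - 104 = - \frac{874}{15}$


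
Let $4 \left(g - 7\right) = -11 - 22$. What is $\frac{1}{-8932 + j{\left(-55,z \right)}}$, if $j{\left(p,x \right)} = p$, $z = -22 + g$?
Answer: $- \frac{1}{8987} \approx -0.00011127$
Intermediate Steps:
$g = - \frac{5}{4}$ ($g = 7 + \frac{-11 - 22}{4} = 7 + \frac{1}{4} \left(-33\right) = 7 - \frac{33}{4} = - \frac{5}{4} \approx -1.25$)
$z = - \frac{93}{4}$ ($z = -22 - \frac{5}{4} = - \frac{93}{4} \approx -23.25$)
$\frac{1}{-8932 + j{\left(-55,z \right)}} = \frac{1}{-8932 - 55} = \frac{1}{-8987} = - \frac{1}{8987}$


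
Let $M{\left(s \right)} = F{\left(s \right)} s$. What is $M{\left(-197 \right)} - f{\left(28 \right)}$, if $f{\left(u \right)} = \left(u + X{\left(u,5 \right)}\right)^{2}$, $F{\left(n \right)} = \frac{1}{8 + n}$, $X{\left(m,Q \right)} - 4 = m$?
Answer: $- \frac{680203}{189} \approx -3599.0$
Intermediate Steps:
$X{\left(m,Q \right)} = 4 + m$
$f{\left(u \right)} = \left(4 + 2 u\right)^{2}$ ($f{\left(u \right)} = \left(u + \left(4 + u\right)\right)^{2} = \left(4 + 2 u\right)^{2}$)
$M{\left(s \right)} = \frac{s}{8 + s}$
$M{\left(-197 \right)} - f{\left(28 \right)} = - \frac{197}{8 - 197} - 4 \left(2 + 28\right)^{2} = - \frac{197}{-189} - 4 \cdot 30^{2} = \left(-197\right) \left(- \frac{1}{189}\right) - 4 \cdot 900 = \frac{197}{189} - 3600 = - \frac{680203}{189}$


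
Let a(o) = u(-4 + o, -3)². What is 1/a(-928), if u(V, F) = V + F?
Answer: 1/874225 ≈ 1.1439e-6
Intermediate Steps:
u(V, F) = F + V
a(o) = (-7 + o)² (a(o) = (-3 + (-4 + o))² = (-7 + o)²)
1/a(-928) = 1/((-7 - 928)²) = 1/((-935)²) = 1/874225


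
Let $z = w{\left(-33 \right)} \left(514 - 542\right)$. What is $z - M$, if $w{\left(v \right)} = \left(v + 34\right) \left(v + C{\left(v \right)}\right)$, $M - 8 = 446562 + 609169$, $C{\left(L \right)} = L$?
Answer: $-1053891$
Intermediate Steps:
$M = 1055739$ ($M = 8 + \left(446562 + 609169\right) = 8 + 1055731 = 1055739$)
$w{\left(v \right)} = 2 v \left(34 + v\right)$ ($w{\left(v \right)} = \left(v + 34\right) \left(v + v\right) = \left(34 + v\right) 2 v = 2 v \left(34 + v\right)$)
$z = 1848$ ($z = 2 \left(-33\right) \left(34 - 33\right) \left(514 - 542\right) = 2 \left(-33\right) 1 \left(-28\right) = \left(-66\right) \left(-28\right) = 1848$)
$z - M = 1848 - 1055739 = -1053891$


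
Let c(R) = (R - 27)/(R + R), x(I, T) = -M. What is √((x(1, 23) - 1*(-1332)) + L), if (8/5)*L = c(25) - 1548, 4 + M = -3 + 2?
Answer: √147790/20 ≈ 19.222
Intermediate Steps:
M = -5 (M = -4 + (-3 + 2) = -4 - 1 = -5)
x(I, T) = 5 (x(I, T) = -1*(-5) = 5)
c(R) = (-27 + R)/(2*R) (c(R) = (-27 + R)/((2*R)) = (-27 + R)*(1/(2*R)) = (-27 + R)/(2*R))
L = -38701/40 (L = 5*((½)*(-27 + 25)/25 - 1548)/8 = 5*((½)*(1/25)*(-2) - 1548)/8 = 5*(-1/25 - 1548)/8 = (5/8)*(-38701/25) = -38701/40 ≈ -967.53)
√((x(1, 23) - 1*(-1332)) + L) = √((5 - 1*(-1332)) - 38701/40) = √((5 + 1332) - 38701/40) = √(1337 - 38701/40) = √(14779/40) = √147790/20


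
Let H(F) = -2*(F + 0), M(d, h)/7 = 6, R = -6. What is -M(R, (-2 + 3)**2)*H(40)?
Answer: 3360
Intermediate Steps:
M(d, h) = 42 (M(d, h) = 7*6 = 42)
H(F) = -2*F
-M(R, (-2 + 3)**2)*H(40) = -42*(-2*40) = -42*(-80) = -1*(-3360) = 3360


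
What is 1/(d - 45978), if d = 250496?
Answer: 1/204518 ≈ 4.8895e-6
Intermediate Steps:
1/(d - 45978) = 1/(250496 - 45978) = 1/204518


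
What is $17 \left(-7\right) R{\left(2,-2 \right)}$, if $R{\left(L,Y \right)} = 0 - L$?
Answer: $238$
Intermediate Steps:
$R{\left(L,Y \right)} = - L$
$17 \left(-7\right) R{\left(2,-2 \right)} = 17 \left(-7\right) \left(\left(-1\right) 2\right) = \left(-119\right) \left(-2\right) = 238$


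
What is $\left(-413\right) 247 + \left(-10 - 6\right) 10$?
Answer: $-102171$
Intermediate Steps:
$\left(-413\right) 247 + \left(-10 - 6\right) 10 = -102011 - 160 = -102171$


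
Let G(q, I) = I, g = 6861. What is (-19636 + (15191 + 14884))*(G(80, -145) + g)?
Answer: 70108324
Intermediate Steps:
(-19636 + (15191 + 14884))*(G(80, -145) + g) = (-19636 + (15191 + 14884))*(-145 + 6861) = (-19636 + 30075)*6716 = 10439*6716 = 70108324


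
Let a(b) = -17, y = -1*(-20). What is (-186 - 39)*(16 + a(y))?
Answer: 225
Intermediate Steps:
y = 20
(-186 - 39)*(16 + a(y)) = (-186 - 39)*(16 - 17) = -225*(-1) = 225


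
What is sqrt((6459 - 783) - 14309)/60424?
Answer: I*sqrt(8633)/60424 ≈ 0.0015377*I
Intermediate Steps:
sqrt((6459 - 783) - 14309)/60424 = sqrt(5676 - 14309)*(1/60424) = sqrt(-8633)*(1/60424) = (I*sqrt(8633))*(1/60424) = I*sqrt(8633)/60424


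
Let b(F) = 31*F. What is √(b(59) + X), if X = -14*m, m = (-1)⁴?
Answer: 11*√15 ≈ 42.603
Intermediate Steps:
m = 1
X = -14 (X = -14*1 = -14)
√(b(59) + X) = √(31*59 - 14) = √(1829 - 14) = √1815 = 11*√15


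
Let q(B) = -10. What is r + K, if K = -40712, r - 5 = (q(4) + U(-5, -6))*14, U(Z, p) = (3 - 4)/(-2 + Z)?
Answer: -40845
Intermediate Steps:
U(Z, p) = -1/(-2 + Z)
r = -133 (r = 5 + (-10 - 1/(-2 - 5))*14 = 5 + (-10 - 1/(-7))*14 = 5 + (-10 - 1*(-1/7))*14 = 5 + (-10 + 1/7)*14 = 5 - 69/7*14 = 5 - 138 = -133)
r + K = -133 - 40712 = -40845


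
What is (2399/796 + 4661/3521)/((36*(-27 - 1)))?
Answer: -4052345/941712576 ≈ -0.0043032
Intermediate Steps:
(2399/796 + 4661/3521)/((36*(-27 - 1))) = (2399*(1/796) + 4661*(1/3521))/((36*(-28))) = (2399/796 + 4661/3521)/(-1008) = (12157035/2802716)*(-1/1008) = -4052345/941712576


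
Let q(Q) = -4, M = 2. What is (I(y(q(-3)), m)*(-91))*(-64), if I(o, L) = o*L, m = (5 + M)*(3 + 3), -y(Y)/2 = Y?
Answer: 1956864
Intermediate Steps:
y(Y) = -2*Y
m = 42 (m = (5 + 2)*(3 + 3) = 7*6 = 42)
I(o, L) = L*o
(I(y(q(-3)), m)*(-91))*(-64) = ((42*(-2*(-4)))*(-91))*(-64) = ((42*8)*(-91))*(-64) = (336*(-91))*(-64) = -30576*(-64) = 1956864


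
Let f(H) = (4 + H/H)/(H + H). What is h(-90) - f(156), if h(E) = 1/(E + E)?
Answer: -101/4680 ≈ -0.021581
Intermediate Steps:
h(E) = 1/(2*E)
f(H) = 5/(2*H) (f(H) = (4 + 1)/((2*H)) = 5*(1/(2*H)) = 5/(2*H))
h(-90) - f(156) = (1/2)/(-90) - 5/(2*156) = (1/2)*(-1/90) - 5/(2*156) = -1/180 - 1*5/312 = -1/180 - 5/312 = -101/4680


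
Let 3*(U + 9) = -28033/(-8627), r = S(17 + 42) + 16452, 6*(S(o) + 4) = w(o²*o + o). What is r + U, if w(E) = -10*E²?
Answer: -606834136001716/8627 ≈ -7.0341e+10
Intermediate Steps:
S(o) = -4 - 5*(o + o³)²/3 (S(o) = -4 + (-10*(o²*o + o)²)/6 = -4 + (-10*(o³ + o)²)/6 = -4 + (-10*(o + o³)²)/6 = -4 - 5*(o + o³)²/3)
r = -211023809876/3 (r = (-4 - 5*(17 + 42)²*(1 + (17 + 42)²)²/3) + 16452 = (-4 - 5/3*59²*(1 + 59²)²) + 16452 = (-4 - 5/3*3481*(1 + 3481)²) + 16452 = (-4 - 5/3*3481*3482²) + 16452 = (-4 - 5/3*3481*12124324) + 16452 = (-4 - 211023859220/3) + 16452 = -211023859232/3 + 16452 = -211023809876/3 ≈ -7.0341e+10)
U = -204896/25881 (U = -9 + (-28033/(-8627))/3 = -9 + (-28033*(-1/8627))/3 = -9 + (⅓)*(28033/8627) = -9 + 28033/25881 = -204896/25881 ≈ -7.9168)
r + U = -211023809876/3 - 204896/25881 = -606834136001716/8627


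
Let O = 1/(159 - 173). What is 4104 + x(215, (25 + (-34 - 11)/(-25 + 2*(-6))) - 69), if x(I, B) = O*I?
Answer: 57241/14 ≈ 4088.6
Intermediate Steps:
O = -1/14 (O = 1/(-14) = -1/14 ≈ -0.071429)
x(I, B) = -I/14
4104 + x(215, (25 + (-34 - 11)/(-25 + 2*(-6))) - 69) = 4104 - 1/14*215 = 4104 - 215/14 = 57241/14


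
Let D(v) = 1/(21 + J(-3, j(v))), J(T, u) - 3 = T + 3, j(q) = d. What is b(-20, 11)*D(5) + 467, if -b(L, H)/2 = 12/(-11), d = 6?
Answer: 5138/11 ≈ 467.09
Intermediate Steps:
j(q) = 6
b(L, H) = 24/11 (b(L, H) = -24/(-11) = -24*(-1)/11 = -2*(-12/11) = 24/11)
J(T, u) = 6 + T (J(T, u) = 3 + (T + 3) = 3 + (3 + T) = 6 + T)
D(v) = 1/24 (D(v) = 1/(21 + (6 - 3)) = 1/(21 + 3) = 1/24)
b(-20, 11)*D(5) + 467 = (24/11)*(1/24) + 467 = 1/11 + 467 = 5138/11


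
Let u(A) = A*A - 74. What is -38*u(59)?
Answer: -129466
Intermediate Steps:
u(A) = -74 + A**2 (u(A) = A**2 - 74 = -74 + A**2)
-38*u(59) = -38*(-74 + 59**2) = -38*(-74 + 3481) = -38*3407 = -129466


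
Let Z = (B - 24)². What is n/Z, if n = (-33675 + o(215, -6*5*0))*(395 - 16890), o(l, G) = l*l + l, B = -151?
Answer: -8422347/1225 ≈ -6875.4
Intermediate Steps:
o(l, G) = l + l² (o(l, G) = l² + l = l + l²)
Z = 30625 (Z = (-151 - 24)² = (-175)² = 30625)
n = -210558675 (n = (-33675 + 215*(1 + 215))*(395 - 16890) = (-33675 + 215*216)*(-16495) = (-33675 + 46440)*(-16495) = 12765*(-16495) = -210558675)
n/Z = -210558675/30625 = -210558675*1/30625 = -8422347/1225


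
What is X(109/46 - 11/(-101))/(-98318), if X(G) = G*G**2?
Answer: -1526834015875/9859857807575248 ≈ -0.00015485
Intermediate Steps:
X(G) = G**3
X(109/46 - 11/(-101))/(-98318) = (109/46 - 11/(-101))**3/(-98318) = (109*(1/46) - 11*(-1/101))**3*(-1/98318) = (109/46 + 11/101)**3*(-1/98318) = (11515/4646)**3*(-1/98318) = (1526834015875/100285378136)*(-1/98318) = -1526834015875/9859857807575248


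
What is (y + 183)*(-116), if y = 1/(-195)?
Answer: -4139344/195 ≈ -21227.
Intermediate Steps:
y = -1/195 ≈ -0.0051282
(y + 183)*(-116) = (-1/195 + 183)*(-116) = (35684/195)*(-116) = -4139344/195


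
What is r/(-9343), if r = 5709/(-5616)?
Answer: 1903/17490096 ≈ 0.00010880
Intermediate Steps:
r = -1903/1872 (r = 5709*(-1/5616) = -1903/1872 ≈ -1.0166)
r/(-9343) = -1903/1872/(-9343) = -1903/1872*(-1/9343) = 1903/17490096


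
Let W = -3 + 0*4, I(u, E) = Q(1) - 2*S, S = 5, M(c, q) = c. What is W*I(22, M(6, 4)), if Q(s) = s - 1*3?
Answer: 36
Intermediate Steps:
Q(s) = -3 + s (Q(s) = s - 3 = -3 + s)
I(u, E) = -12 (I(u, E) = (-3 + 1) - 2*5 = -2 - 10 = -12)
W = -3 (W = -3 + 0 = -3)
W*I(22, M(6, 4)) = -3*(-12) = 36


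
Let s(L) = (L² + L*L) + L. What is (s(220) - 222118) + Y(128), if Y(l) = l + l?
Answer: -124842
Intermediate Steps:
Y(l) = 2*l
s(L) = L + 2*L² (s(L) = (L² + L²) + L = 2*L² + L = L + 2*L²)
(s(220) - 222118) + Y(128) = (220*(1 + 2*220) - 222118) + 2*128 = (220*(1 + 440) - 222118) + 256 = (220*441 - 222118) + 256 = (97020 - 222118) + 256 = -125098 + 256 = -124842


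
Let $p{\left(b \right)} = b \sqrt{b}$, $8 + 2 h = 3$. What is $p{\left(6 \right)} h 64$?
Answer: $- 960 \sqrt{6} \approx -2351.5$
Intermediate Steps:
$h = - \frac{5}{2}$ ($h = -4 + \frac{1}{2} \cdot 3 = -4 + \frac{3}{2} = - \frac{5}{2} \approx -2.5$)
$p{\left(b \right)} = b^{\frac{3}{2}}$
$p{\left(6 \right)} h 64 = 6^{\frac{3}{2}} \left(\left(- \frac{5}{2}\right) 64\right) = 6 \sqrt{6} \left(-160\right) = - 960 \sqrt{6}$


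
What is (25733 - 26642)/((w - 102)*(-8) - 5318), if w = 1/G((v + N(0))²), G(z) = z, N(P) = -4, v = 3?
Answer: 909/4510 ≈ 0.20155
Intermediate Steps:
w = 1 (w = 1/((3 - 4)²) = 1/((-1)²) = 1/1 = 1)
(25733 - 26642)/((w - 102)*(-8) - 5318) = (25733 - 26642)/((1 - 102)*(-8) - 5318) = -909/(-101*(-8) - 5318) = -909/(808 - 5318) = -909/(-4510) = -909*(-1/4510) = 909/4510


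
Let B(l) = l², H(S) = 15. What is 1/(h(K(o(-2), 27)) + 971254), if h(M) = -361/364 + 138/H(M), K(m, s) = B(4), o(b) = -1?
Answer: 1820/1767697219 ≈ 1.0296e-6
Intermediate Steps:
K(m, s) = 16 (K(m, s) = 4² = 16)
h(M) = 14939/1820 (h(M) = -361/364 + 138/15 = -361*1/364 + 138*(1/15) = -361/364 + 46/5 = 14939/1820)
1/(h(K(o(-2), 27)) + 971254) = 1/(14939/1820 + 971254) = 1/(1767697219/1820) = 1820/1767697219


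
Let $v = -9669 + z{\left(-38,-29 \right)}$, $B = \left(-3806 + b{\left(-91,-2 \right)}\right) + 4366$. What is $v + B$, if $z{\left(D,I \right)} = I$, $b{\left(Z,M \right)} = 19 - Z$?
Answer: $-9028$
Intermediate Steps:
$B = 670$ ($B = \left(-3806 + \left(19 - -91\right)\right) + 4366 = \left(-3806 + \left(19 + 91\right)\right) + 4366 = \left(-3806 + 110\right) + 4366 = -3696 + 4366 = 670$)
$v = -9698$ ($v = -9669 - 29 = -9698$)
$v + B = -9698 + 670 = -9028$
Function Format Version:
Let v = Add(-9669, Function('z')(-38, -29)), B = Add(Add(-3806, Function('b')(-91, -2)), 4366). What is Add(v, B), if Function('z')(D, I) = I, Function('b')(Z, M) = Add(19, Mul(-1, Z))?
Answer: -9028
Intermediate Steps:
B = 670 (B = Add(Add(-3806, Add(19, Mul(-1, -91))), 4366) = Add(Add(-3806, Add(19, 91)), 4366) = Add(Add(-3806, 110), 4366) = Add(-3696, 4366) = 670)
v = -9698 (v = Add(-9669, -29) = -9698)
Add(v, B) = Add(-9698, 670) = -9028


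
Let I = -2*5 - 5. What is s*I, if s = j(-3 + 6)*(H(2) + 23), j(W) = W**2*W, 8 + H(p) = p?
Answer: -6885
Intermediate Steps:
H(p) = -8 + p
I = -15 (I = -10 - 5 = -15)
j(W) = W**3
s = 459 (s = (-3 + 6)**3*((-8 + 2) + 23) = 3**3*(-6 + 23) = 27*17 = 459)
s*I = 459*(-15) = -6885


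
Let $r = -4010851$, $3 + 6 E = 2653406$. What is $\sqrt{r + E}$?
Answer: $\frac{i \sqrt{128470218}}{6} \approx 1889.1 i$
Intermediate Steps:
$E = \frac{2653403}{6}$ ($E = - \frac{1}{2} + \frac{1}{6} \cdot 2653406 = - \frac{1}{2} + \frac{1326703}{3} = \frac{2653403}{6} \approx 4.4223 \cdot 10^{5}$)
$\sqrt{r + E} = \sqrt{-4010851 + \frac{2653403}{6}} = \sqrt{- \frac{21411703}{6}} = \frac{i \sqrt{128470218}}{6}$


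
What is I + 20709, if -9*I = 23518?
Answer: 162863/9 ≈ 18096.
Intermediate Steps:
I = -23518/9 (I = -⅑*23518 = -23518/9 ≈ -2613.1)
I + 20709 = -23518/9 + 20709 = 162863/9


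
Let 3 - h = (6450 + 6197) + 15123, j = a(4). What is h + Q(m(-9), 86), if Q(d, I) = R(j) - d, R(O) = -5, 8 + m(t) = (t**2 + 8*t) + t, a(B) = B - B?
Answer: -27764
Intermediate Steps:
a(B) = 0
j = 0
m(t) = -8 + t**2 + 9*t (m(t) = -8 + ((t**2 + 8*t) + t) = -8 + (t**2 + 9*t) = -8 + t**2 + 9*t)
h = -27767 (h = 3 - ((6450 + 6197) + 15123) = 3 - (12647 + 15123) = 3 - 1*27770 = 3 - 27770 = -27767)
Q(d, I) = -5 - d
h + Q(m(-9), 86) = -27767 + (-5 - (-8 + (-9)**2 + 9*(-9))) = -27767 + (-5 - (-8 + 81 - 81)) = -27767 + (-5 - 1*(-8)) = -27767 + (-5 + 8) = -27767 + 3 = -27764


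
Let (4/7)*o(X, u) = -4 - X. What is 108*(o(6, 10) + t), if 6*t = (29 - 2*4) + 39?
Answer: -810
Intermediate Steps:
o(X, u) = -7 - 7*X/4 (o(X, u) = 7*(-4 - X)/4 = -7 - 7*X/4)
t = 10 (t = ((29 - 2*4) + 39)/6 = ((29 - 8) + 39)/6 = (21 + 39)/6 = (⅙)*60 = 10)
108*(o(6, 10) + t) = 108*((-7 - 7/4*6) + 10) = 108*((-7 - 21/2) + 10) = 108*(-35/2 + 10) = 108*(-15/2) = -810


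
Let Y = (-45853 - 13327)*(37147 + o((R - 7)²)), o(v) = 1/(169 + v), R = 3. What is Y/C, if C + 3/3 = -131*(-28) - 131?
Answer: -5083706991/8177 ≈ -6.2171e+5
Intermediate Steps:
C = 3536 (C = -1 + (-131*(-28) - 131) = -1 + (3668 - 131) = -1 + 3537 = 3536)
Y = -81339311856/37 (Y = (-45853 - 13327)*(37147 + 1/(169 + (3 - 7)²)) = -59180*(37147 + 1/(169 + (-4)²)) = -59180*(37147 + 1/(169 + 16)) = -59180*(37147 + 1/185) = -59180*6872196/185 = -81339311856/37 ≈ -2.1984e+9)
Y/C = -81339311856/37/3536 = -81339311856/37*1/3536 = -5083706991/8177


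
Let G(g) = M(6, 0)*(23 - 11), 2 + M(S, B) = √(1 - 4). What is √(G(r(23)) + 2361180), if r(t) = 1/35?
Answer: 2*√(590289 + 3*I*√3) ≈ 1536.6 + 0.0067632*I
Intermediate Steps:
r(t) = 1/35
M(S, B) = -2 + I*√3 (M(S, B) = -2 + √(1 - 4) = -2 + √(-3) = -2 + I*√3)
G(g) = -24 + 12*I*√3 (G(g) = (-2 + I*√3)*(23 - 11) = (-2 + I*√3)*12 = -24 + 12*I*√3)
√(G(r(23)) + 2361180) = √((-24 + 12*I*√3) + 2361180) = √(2361156 + 12*I*√3)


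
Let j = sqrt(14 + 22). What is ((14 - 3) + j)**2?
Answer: 289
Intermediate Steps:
j = 6 (j = sqrt(36) = 6)
((14 - 3) + j)**2 = ((14 - 3) + 6)**2 = (11 + 6)**2 = 17**2 = 289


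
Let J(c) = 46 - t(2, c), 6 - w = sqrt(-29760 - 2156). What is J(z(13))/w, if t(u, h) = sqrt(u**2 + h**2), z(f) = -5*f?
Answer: (46 - sqrt(4229))/(6 - 2*I*sqrt(7979)) ≈ -0.0035736 - 0.10641*I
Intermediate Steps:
t(u, h) = sqrt(h**2 + u**2)
w = 6 - 2*I*sqrt(7979) (w = 6 - sqrt(-29760 - 2156) = 6 - sqrt(-31916) = 6 - 2*I*sqrt(7979) ≈ 6.0 - 178.65*I)
J(c) = 46 - sqrt(4 + c**2) (J(c) = 46 - sqrt(c**2 + 2**2) = 46 - sqrt(c**2 + 4) = 46 - sqrt(4 + c**2))
J(z(13))/w = (46 - sqrt(4 + (-5*13)**2))/(6 - 2*I*sqrt(7979)) = (46 - sqrt(4 + (-65)**2))/(6 - 2*I*sqrt(7979)) = (46 - sqrt(4 + 4225))/(6 - 2*I*sqrt(7979)) = (46 - sqrt(4229))/(6 - 2*I*sqrt(7979))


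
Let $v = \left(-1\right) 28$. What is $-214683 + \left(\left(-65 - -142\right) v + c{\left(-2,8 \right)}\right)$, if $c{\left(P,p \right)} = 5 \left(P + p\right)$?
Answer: $-216809$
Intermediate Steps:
$c{\left(P,p \right)} = 5 P + 5 p$
$v = -28$
$-214683 + \left(\left(-65 - -142\right) v + c{\left(-2,8 \right)}\right) = -214683 + \left(\left(-65 - -142\right) \left(-28\right) + \left(5 \left(-2\right) + 5 \cdot 8\right)\right) = -214683 + \left(\left(-65 + 142\right) \left(-28\right) + \left(-10 + 40\right)\right) = -214683 + \left(77 \left(-28\right) + 30\right) = -214683 + \left(-2156 + 30\right) = -214683 - 2126 = -216809$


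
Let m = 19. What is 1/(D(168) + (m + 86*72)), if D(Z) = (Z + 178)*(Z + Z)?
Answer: 1/122467 ≈ 8.1655e-6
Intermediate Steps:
D(Z) = 2*Z*(178 + Z) (D(Z) = (178 + Z)*(2*Z) = 2*Z*(178 + Z))
1/(D(168) + (m + 86*72)) = 1/(2*168*(178 + 168) + (19 + 86*72)) = 1/(2*168*346 + (19 + 6192)) = 1/(116256 + 6211) = 1/122467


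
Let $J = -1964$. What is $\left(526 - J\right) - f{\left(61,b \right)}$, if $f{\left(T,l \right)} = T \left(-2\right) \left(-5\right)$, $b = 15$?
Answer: $1880$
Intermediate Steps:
$f{\left(T,l \right)} = 10 T$ ($f{\left(T,l \right)} = - 2 T \left(-5\right) = 10 T$)
$\left(526 - J\right) - f{\left(61,b \right)} = \left(526 - -1964\right) - 10 \cdot 61 = \left(526 + 1964\right) - 610 = 2490 - 610 = 1880$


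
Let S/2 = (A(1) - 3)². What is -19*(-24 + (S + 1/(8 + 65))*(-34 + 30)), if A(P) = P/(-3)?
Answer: 1409876/657 ≈ 2145.9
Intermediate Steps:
A(P) = -P/3 (A(P) = P*(-⅓) = -P/3)
S = 200/9 (S = 2*(-⅓*1 - 3)² = 2*(-⅓ - 3)² = 2*(-10/3)² = 2*(100/9) = 200/9 ≈ 22.222)
-19*(-24 + (S + 1/(8 + 65))*(-34 + 30)) = -19*(-24 + (200/9 + 1/(8 + 65))*(-34 + 30)) = -19*(-24 + (200/9 + 1/73)*(-4)) = -19*(-24 + (14609/657)*(-4)) = -19*(-24 - 58436/657) = -19*(-74204/657) = 1409876/657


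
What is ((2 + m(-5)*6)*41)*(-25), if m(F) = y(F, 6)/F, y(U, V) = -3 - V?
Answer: -13120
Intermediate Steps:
m(F) = -9/F (m(F) = (-3 - 1*6)/F = (-3 - 6)/F = -9/F)
((2 + m(-5)*6)*41)*(-25) = ((2 - 9/(-5)*6)*41)*(-25) = ((2 - 9*(-1/5)*6)*41)*(-25) = ((2 + (9/5)*6)*41)*(-25) = ((2 + 54/5)*41)*(-25) = ((64/5)*41)*(-25) = (2624/5)*(-25) = -13120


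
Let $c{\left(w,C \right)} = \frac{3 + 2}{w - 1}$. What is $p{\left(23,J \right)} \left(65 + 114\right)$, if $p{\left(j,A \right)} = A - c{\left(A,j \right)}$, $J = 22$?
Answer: $\frac{81803}{21} \approx 3895.4$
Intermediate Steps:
$c{\left(w,C \right)} = \frac{5}{-1 + w}$
$p{\left(j,A \right)} = A - \frac{5}{-1 + A}$
$p{\left(23,J \right)} \left(65 + 114\right) = \frac{-5 + 22 \left(-1 + 22\right)}{-1 + 22} \left(65 + 114\right) = \frac{-5 + 22 \cdot 21}{21} \cdot 179 = \frac{-5 + 462}{21} \cdot 179 = \frac{1}{21} \cdot 457 \cdot 179 = \frac{457}{21} \cdot 179 = \frac{81803}{21}$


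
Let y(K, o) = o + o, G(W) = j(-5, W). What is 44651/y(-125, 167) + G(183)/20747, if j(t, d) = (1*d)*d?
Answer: 937559623/6929498 ≈ 135.30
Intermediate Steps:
j(t, d) = d² (j(t, d) = d*d = d²)
G(W) = W²
y(K, o) = 2*o
44651/y(-125, 167) + G(183)/20747 = 44651/((2*167)) + 183²/20747 = 44651/334 + 33489*(1/20747) = 44651*(1/334) + 33489/20747 = 44651/334 + 33489/20747 = 937559623/6929498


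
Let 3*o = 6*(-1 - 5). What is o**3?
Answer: -1728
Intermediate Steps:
o = -12 (o = (6*(-1 - 5))/3 = (6*(-6))/3 = (1/3)*(-36) = -12)
o**3 = (-12)**3 = -1728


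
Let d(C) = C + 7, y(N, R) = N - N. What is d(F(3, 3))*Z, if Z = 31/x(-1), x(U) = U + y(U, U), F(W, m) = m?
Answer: -310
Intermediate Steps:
y(N, R) = 0
d(C) = 7 + C
x(U) = U (x(U) = U + 0 = U)
Z = -31 (Z = 31/(-1) = 31*(-1) = -31)
d(F(3, 3))*Z = (7 + 3)*(-31) = 10*(-31) = -310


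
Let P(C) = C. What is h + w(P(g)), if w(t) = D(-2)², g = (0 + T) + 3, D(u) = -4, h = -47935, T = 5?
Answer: -47919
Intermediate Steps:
g = 8 (g = (0 + 5) + 3 = 5 + 3 = 8)
w(t) = 16 (w(t) = (-4)² = 16)
h + w(P(g)) = -47935 + 16 = -47919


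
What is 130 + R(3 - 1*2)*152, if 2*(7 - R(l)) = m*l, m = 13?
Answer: 206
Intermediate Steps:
R(l) = 7 - 13*l/2
130 + R(3 - 1*2)*152 = 130 + (7 - 13*(3 - 1*2)/2)*152 = 130 + (7 - 13*(3 - 2)/2)*152 = 130 + (7 - 13/2*1)*152 = 130 + (7 - 13/2)*152 = 130 + (1/2)*152 = 130 + 76 = 206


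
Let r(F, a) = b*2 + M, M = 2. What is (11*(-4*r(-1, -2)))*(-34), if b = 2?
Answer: 8976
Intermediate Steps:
r(F, a) = 6 (r(F, a) = 2*2 + 2 = 4 + 2 = 6)
(11*(-4*r(-1, -2)))*(-34) = (11*(-4*6))*(-34) = (11*(-24))*(-34) = -264*(-34) = 8976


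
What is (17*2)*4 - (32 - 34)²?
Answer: 132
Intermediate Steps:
(17*2)*4 - (32 - 34)² = 34*4 - 1*(-2)² = 136 - 1*4 = 136 - 4 = 132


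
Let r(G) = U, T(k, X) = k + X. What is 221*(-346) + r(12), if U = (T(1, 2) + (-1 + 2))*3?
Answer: -76454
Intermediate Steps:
T(k, X) = X + k
U = 12 (U = ((2 + 1) + (-1 + 2))*3 = (3 + 1)*3 = 4*3 = 12)
r(G) = 12
221*(-346) + r(12) = 221*(-346) + 12 = -76466 + 12 = -76454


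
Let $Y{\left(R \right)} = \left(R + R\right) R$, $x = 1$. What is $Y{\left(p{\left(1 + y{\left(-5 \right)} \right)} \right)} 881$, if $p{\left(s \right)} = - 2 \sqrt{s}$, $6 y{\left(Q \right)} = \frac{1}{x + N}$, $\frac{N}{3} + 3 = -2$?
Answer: $\frac{146246}{21} \approx 6964.1$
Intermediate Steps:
$N = -15$ ($N = -9 + 3 \left(-2\right) = -9 - 6 = -15$)
$y{\left(Q \right)} = - \frac{1}{84}$ ($y{\left(Q \right)} = \frac{1}{6 \left(1 - 15\right)} = \frac{1}{6 \left(-14\right)} = \frac{1}{6} \left(- \frac{1}{14}\right) = - \frac{1}{84}$)
$Y{\left(R \right)} = 2 R^{2}$ ($Y{\left(R \right)} = 2 R R = 2 R^{2}$)
$Y{\left(p{\left(1 + y{\left(-5 \right)} \right)} \right)} 881 = 2 \left(- 2 \sqrt{1 - \frac{1}{84}}\right)^{2} \cdot 881 = 2 \left(- 2 \sqrt{\frac{83}{84}}\right)^{2} \cdot 881 = 2 \left(- 2 \frac{\sqrt{1743}}{42}\right)^{2} \cdot 881 = 2 \left(- \frac{\sqrt{1743}}{21}\right)^{2} \cdot 881 = 2 \cdot \frac{83}{21} \cdot 881 = \frac{166}{21} \cdot 881 = \frac{146246}{21}$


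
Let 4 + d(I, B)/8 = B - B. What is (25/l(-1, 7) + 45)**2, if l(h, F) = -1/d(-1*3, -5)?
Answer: 714025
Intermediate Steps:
d(I, B) = -32 (d(I, B) = -32 + 8*(B - B) = -32 + 8*0 = -32 + 0 = -32)
l(h, F) = 1/32 (l(h, F) = -1/(-32) = -1*(-1/32) = 1/32)
(25/l(-1, 7) + 45)**2 = (25/(1/32) + 45)**2 = (25*32 + 45)**2 = (800 + 45)**2 = 845**2 = 714025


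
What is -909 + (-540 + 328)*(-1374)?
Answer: 290379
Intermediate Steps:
-909 + (-540 + 328)*(-1374) = -909 - 212*(-1374) = -909 + 291288 = 290379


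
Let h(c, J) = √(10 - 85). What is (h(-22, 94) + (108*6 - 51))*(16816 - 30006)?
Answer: -7874430 - 65950*I*√3 ≈ -7.8744e+6 - 1.1423e+5*I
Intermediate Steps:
h(c, J) = 5*I*√3 (h(c, J) = √(-75) = 5*I*√3)
(h(-22, 94) + (108*6 - 51))*(16816 - 30006) = (5*I*√3 + (108*6 - 51))*(16816 - 30006) = (5*I*√3 + (648 - 51))*(-13190) = (5*I*√3 + 597)*(-13190) = (597 + 5*I*√3)*(-13190) = -7874430 - 65950*I*√3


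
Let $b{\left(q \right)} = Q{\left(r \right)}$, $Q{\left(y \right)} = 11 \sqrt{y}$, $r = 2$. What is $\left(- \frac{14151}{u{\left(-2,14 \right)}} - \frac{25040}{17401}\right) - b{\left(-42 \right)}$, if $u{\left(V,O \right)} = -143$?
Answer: $\frac{242660831}{2488343} - 11 \sqrt{2} \approx 81.963$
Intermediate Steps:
$b{\left(q \right)} = 11 \sqrt{2}$
$\left(- \frac{14151}{u{\left(-2,14 \right)}} - \frac{25040}{17401}\right) - b{\left(-42 \right)} = \left(- \frac{14151}{-143} - \frac{25040}{17401}\right) - 11 \sqrt{2} = \left(\left(-14151\right) \left(- \frac{1}{143}\right) - \frac{25040}{17401}\right) - 11 \sqrt{2} = \left(\frac{14151}{143} - \frac{25040}{17401}\right) - 11 \sqrt{2} = \frac{242660831}{2488343} - 11 \sqrt{2}$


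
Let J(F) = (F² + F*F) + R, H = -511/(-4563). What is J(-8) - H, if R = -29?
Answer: 451226/4563 ≈ 98.888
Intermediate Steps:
H = 511/4563 (H = -511*(-1/4563) = 511/4563 ≈ 0.11199)
J(F) = -29 + 2*F² (J(F) = (F² + F*F) - 29 = (F² + F²) - 29 = 2*F² - 29 = -29 + 2*F²)
J(-8) - H = (-29 + 2*(-8)²) - 1*511/4563 = (-29 + 2*64) - 511/4563 = (-29 + 128) - 511/4563 = 99 - 511/4563 = 451226/4563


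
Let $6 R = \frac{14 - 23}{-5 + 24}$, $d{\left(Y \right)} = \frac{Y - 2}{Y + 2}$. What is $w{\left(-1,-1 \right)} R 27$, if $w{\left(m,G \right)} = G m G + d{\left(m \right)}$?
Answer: $\frac{162}{19} \approx 8.5263$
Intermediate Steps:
$d{\left(Y \right)} = \frac{-2 + Y}{2 + Y}$
$R = - \frac{3}{38}$ ($R = \frac{\left(14 - 23\right) \frac{1}{-5 + 24}}{6} = \frac{\left(-9\right) \frac{1}{19}}{6} = \frac{1}{6} \left(- \frac{9}{19}\right) = - \frac{3}{38} \approx -0.078947$)
$w{\left(m,G \right)} = m G^{2} + \frac{-2 + m}{2 + m}$ ($w{\left(m,G \right)} = G m G + \frac{-2 + m}{2 + m} = m G^{2} + \frac{-2 + m}{2 + m}$)
$w{\left(-1,-1 \right)} R 27 = \frac{-2 - 1 - \left(-1\right)^{2} \left(2 - 1\right)}{2 - 1} \left(- \frac{3}{38}\right) 27 = \frac{-2 - 1 - 1 \cdot 1}{1} \left(- \frac{3}{38}\right) 27 = 1 \left(-2 - 1 - 1\right) \left(- \frac{3}{38}\right) 27 = 1 \left(-4\right) \left(- \frac{3}{38}\right) 27 = \left(-4\right) \left(- \frac{3}{38}\right) 27 = \frac{6}{19} \cdot 27 = \frac{162}{19}$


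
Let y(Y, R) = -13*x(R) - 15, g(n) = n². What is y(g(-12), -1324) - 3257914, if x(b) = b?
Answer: -3240717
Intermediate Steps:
y(Y, R) = -15 - 13*R (y(Y, R) = -13*R - 15 = -15 - 13*R)
y(g(-12), -1324) - 3257914 = (-15 - 13*(-1324)) - 3257914 = (-15 + 17212) - 3257914 = 17197 - 3257914 = -3240717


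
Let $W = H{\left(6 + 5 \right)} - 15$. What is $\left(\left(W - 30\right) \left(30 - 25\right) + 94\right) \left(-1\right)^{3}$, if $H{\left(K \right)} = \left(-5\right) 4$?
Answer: $231$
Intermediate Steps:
$H{\left(K \right)} = -20$
$W = -35$ ($W = -20 - 15 = -35$)
$\left(\left(W - 30\right) \left(30 - 25\right) + 94\right) \left(-1\right)^{3} = \left(\left(-35 - 30\right) \left(30 - 25\right) + 94\right) \left(-1\right)^{3} = \left(\left(-65\right) 5 + 94\right) \left(-1\right) = \left(-325 + 94\right) \left(-1\right) = \left(-231\right) \left(-1\right) = 231$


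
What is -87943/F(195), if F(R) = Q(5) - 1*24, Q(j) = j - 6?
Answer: 87943/25 ≈ 3517.7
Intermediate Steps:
Q(j) = -6 + j
F(R) = -25 (F(R) = (-6 + 5) - 1*24 = -1 - 24 = -25)
-87943/F(195) = -87943/(-25) = -87943*(-1/25) = 87943/25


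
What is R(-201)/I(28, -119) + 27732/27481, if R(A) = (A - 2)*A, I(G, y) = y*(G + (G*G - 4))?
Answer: 220740003/377479016 ≈ 0.58477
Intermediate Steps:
I(G, y) = y*(-4 + G + G²) (I(G, y) = y*(G + (G² - 4)) = y*(G + (-4 + G²)) = y*(-4 + G + G²))
R(A) = A*(-2 + A) (R(A) = (-2 + A)*A = A*(-2 + A))
R(-201)/I(28, -119) + 27732/27481 = (-201*(-2 - 201))/((-119*(-4 + 28 + 28²))) + 27732/27481 = (-201*(-203))/((-119*(-4 + 28 + 784))) + 27732*(1/27481) = 40803/((-119*808)) + 27732/27481 = 40803/(-96152) + 27732/27481 = 40803*(-1/96152) + 27732/27481 = -5829/13736 + 27732/27481 = 220740003/377479016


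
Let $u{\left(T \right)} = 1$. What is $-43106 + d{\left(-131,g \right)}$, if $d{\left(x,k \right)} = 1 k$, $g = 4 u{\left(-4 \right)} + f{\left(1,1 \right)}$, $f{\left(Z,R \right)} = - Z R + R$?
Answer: $-43102$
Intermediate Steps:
$f{\left(Z,R \right)} = R - R Z$ ($f{\left(Z,R \right)} = - R Z + R = R - R Z$)
$g = 4$ ($g = 4 \cdot 1 + 1 \left(1 - 1\right) = 4 + 1 \left(1 - 1\right) = 4 + 1 \cdot 0 = 4 + 0 = 4$)
$d{\left(x,k \right)} = k$
$-43106 + d{\left(-131,g \right)} = -43106 + 4 = -43102$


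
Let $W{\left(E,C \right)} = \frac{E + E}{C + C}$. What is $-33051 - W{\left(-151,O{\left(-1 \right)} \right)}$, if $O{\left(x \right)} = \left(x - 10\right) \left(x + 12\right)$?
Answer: $- \frac{3999322}{121} \approx -33052.0$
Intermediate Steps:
$O{\left(x \right)} = \left(-10 + x\right) \left(12 + x\right)$
$W{\left(E,C \right)} = \frac{E}{C}$ ($W{\left(E,C \right)} = \frac{2 E}{2 C} = 2 E \frac{1}{2 C} = \frac{E}{C}$)
$-33051 - W{\left(-151,O{\left(-1 \right)} \right)} = -33051 - - \frac{151}{-120 + \left(-1\right)^{2} + 2 \left(-1\right)} = -33051 - - \frac{151}{-120 + 1 - 2} = -33051 - - \frac{151}{-121} = -33051 - \left(-151\right) \left(- \frac{1}{121}\right) = -33051 - \frac{151}{121} = - \frac{3999322}{121}$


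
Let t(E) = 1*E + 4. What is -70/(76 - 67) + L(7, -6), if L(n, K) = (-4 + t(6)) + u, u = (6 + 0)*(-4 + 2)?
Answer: -124/9 ≈ -13.778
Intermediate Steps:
u = -12 (u = 6*(-2) = -12)
t(E) = 4 + E (t(E) = E + 4 = 4 + E)
L(n, K) = -6 (L(n, K) = (-4 + (4 + 6)) - 12 = (-4 + 10) - 12 = 6 - 12 = -6)
-70/(76 - 67) + L(7, -6) = -70/(76 - 67) - 6 = -70/9 - 6 = -124/9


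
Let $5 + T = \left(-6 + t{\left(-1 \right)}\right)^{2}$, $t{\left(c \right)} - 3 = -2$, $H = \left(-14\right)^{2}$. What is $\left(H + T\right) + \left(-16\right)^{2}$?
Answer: $472$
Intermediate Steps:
$H = 196$
$t{\left(c \right)} = 1$ ($t{\left(c \right)} = 3 - 2 = 1$)
$T = 20$ ($T = -5 + \left(-6 + 1\right)^{2} = -5 + \left(-5\right)^{2} = -5 + 25 = 20$)
$\left(H + T\right) + \left(-16\right)^{2} = \left(196 + 20\right) + \left(-16\right)^{2} = 216 + 256 = 472$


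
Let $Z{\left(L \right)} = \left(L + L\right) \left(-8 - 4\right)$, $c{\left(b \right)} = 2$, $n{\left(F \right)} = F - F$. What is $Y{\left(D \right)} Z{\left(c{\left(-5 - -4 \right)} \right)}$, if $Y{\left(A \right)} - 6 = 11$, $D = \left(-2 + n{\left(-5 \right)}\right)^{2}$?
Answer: $-816$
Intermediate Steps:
$n{\left(F \right)} = 0$
$Z{\left(L \right)} = - 24 L$ ($Z{\left(L \right)} = 2 L \left(-12\right) = - 24 L$)
$D = 4$ ($D = \left(-2 + 0\right)^{2} = \left(-2\right)^{2} = 4$)
$Y{\left(A \right)} = 17$ ($Y{\left(A \right)} = 6 + 11 = 17$)
$Y{\left(D \right)} Z{\left(c{\left(-5 - -4 \right)} \right)} = 17 \left(\left(-24\right) 2\right) = 17 \left(-48\right) = -816$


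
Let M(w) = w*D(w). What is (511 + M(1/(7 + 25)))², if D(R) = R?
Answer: 273806260225/1048576 ≈ 2.6112e+5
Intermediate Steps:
M(w) = w² (M(w) = w*w = w²)
(511 + M(1/(7 + 25)))² = (511 + (1/(7 + 25))²)² = (511 + (1/32)²)² = (511 + 1/1024)² = (523265/1024)² = 273806260225/1048576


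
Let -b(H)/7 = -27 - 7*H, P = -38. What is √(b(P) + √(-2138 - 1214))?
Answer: √(-1673 + 2*I*√838) ≈ 0.7076 + 40.908*I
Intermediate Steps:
b(H) = 189 + 49*H (b(H) = -7*(-27 - 7*H) = 189 + 49*H)
√(b(P) + √(-2138 - 1214)) = √((189 + 49*(-38)) + √(-2138 - 1214)) = √((189 - 1862) + √(-3352)) = √(-1673 + 2*I*√838)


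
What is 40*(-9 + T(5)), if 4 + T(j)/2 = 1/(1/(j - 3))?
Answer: -520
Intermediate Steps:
T(j) = -14 + 2*j (T(j) = -8 + 2/(1/(j - 3)) = -8 + 2/(1/(-3 + j)) = -8 + 2*(-3 + j) = -8 + (-6 + 2*j) = -14 + 2*j)
40*(-9 + T(5)) = 40*(-9 + (-14 + 2*5)) = 40*(-9 + (-14 + 10)) = 40*(-9 - 4) = 40*(-13) = -520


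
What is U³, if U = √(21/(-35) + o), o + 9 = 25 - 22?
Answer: -33*I*√165/25 ≈ -16.956*I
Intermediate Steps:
o = -6 (o = -9 + (25 - 22) = -9 + 3 = -6)
U = I*√165/5 (U = √(21/(-35) - 6) = √(21*(-1/35) - 6) = √(-⅗ - 6) = √(-33/5) = I*√165/5 ≈ 2.569*I)
U³ = (I*√165/5)³ = -33*I*√165/25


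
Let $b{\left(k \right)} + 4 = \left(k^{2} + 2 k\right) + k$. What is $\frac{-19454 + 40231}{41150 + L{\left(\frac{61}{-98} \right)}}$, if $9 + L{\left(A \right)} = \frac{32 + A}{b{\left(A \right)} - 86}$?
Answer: $\frac{18254111221}{36145070443} \approx 0.50502$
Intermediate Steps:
$b{\left(k \right)} = -4 + k^{2} + 3 k$ ($b{\left(k \right)} = -4 + \left(\left(k^{2} + 2 k\right) + k\right) = -4 + \left(k^{2} + 3 k\right) = -4 + k^{2} + 3 k$)
$L{\left(A \right)} = -9 + \frac{32 + A}{-90 + A^{2} + 3 A}$ ($L{\left(A \right)} = -9 + \frac{32 + A}{\left(-4 + A^{2} + 3 A\right) - 86} = -9 + \frac{32 + A}{-90 + A^{2} + 3 A}$)
$\frac{-19454 + 40231}{41150 + L{\left(\frac{61}{-98} \right)}} = \frac{-19454 + 40231}{41150 + \frac{842 - 26 \frac{61}{-98} - 9 \left(\frac{61}{-98}\right)^{2}}{-90 + \left(\frac{61}{-98}\right)^{2} + 3 \frac{61}{-98}}} = \frac{20777}{41150 + \frac{842 - 26 \cdot 61 \left(- \frac{1}{98}\right) - 9 \left(61 \left(- \frac{1}{98}\right)\right)^{2}}{-90 + \left(61 \left(- \frac{1}{98}\right)\right)^{2} + 3 \cdot 61 \left(- \frac{1}{98}\right)}} = \frac{20777}{41150 + \frac{842 - - \frac{793}{49} - 9 \left(- \frac{61}{98}\right)^{2}}{-90 + \left(- \frac{61}{98}\right)^{2} + 3 \left(- \frac{61}{98}\right)}} = \frac{20777}{41150 + \frac{842 + \frac{793}{49} - \frac{33489}{9604}}{-90 + \frac{3721}{9604} - \frac{183}{98}}} = \frac{20777}{41150 + \frac{842 + \frac{793}{49} - \frac{33489}{9604}}{- \frac{878573}{9604}}} = \frac{20777}{41150 - \frac{8208507}{878573}} = \frac{20777}{\frac{36145070443}{878573}} = 20777 \cdot \frac{878573}{36145070443} = \frac{18254111221}{36145070443}$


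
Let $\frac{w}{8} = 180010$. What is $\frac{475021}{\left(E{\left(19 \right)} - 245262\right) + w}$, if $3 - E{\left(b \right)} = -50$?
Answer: $\frac{475021}{1194871} \approx 0.39755$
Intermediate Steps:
$w = 1440080$ ($w = 8 \cdot 180010 = 1440080$)
$E{\left(b \right)} = 53$ ($E{\left(b \right)} = 3 - -50 = 3 + 50 = 53$)
$\frac{475021}{\left(E{\left(19 \right)} - 245262\right) + w} = \frac{475021}{\left(53 - 245262\right) + 1440080} = \frac{475021}{-245209 + 1440080} = \frac{475021}{1194871}$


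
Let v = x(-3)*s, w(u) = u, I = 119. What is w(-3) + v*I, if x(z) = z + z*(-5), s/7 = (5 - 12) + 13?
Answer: 59973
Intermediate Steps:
s = 42 (s = 7*((5 - 12) + 13) = 7*(-7 + 13) = 7*6 = 42)
x(z) = -4*z (x(z) = z - 5*z = -4*z)
v = 504 (v = -4*(-3)*42 = 12*42 = 504)
w(-3) + v*I = -3 + 504*119 = -3 + 59976 = 59973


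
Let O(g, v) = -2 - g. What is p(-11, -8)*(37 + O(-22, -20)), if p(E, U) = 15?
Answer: 855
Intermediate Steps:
p(-11, -8)*(37 + O(-22, -20)) = 15*(37 + (-2 - 1*(-22))) = 15*(37 + (-2 + 22)) = 15*(37 + 20) = 15*57 = 855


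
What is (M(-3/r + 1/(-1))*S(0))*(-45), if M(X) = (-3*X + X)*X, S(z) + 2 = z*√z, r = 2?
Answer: -1125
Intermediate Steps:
S(z) = -2 + z^(3/2) (S(z) = -2 + z*√z = -2 + z^(3/2))
M(X) = -2*X² (M(X) = (-2*X)*X = -2*X²)
(M(-3/r + 1/(-1))*S(0))*(-45) = ((-2*(-3/2 + 1/(-1))²)*(-2 + 0^(3/2)))*(-45) = ((-2*(-3*½ + 1*(-1))²)*(-2 + 0))*(-45) = (-2*(-3/2 - 1)²*(-2))*(-45) = (-2*(-5/2)²*(-2))*(-45) = (-2*25/4*(-2))*(-45) = -25/2*(-2)*(-45) = 25*(-45) = -1125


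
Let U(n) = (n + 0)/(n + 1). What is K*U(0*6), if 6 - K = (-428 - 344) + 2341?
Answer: 0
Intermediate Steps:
K = -1563 (K = 6 - ((-428 - 344) + 2341) = 6 - (-772 + 2341) = 6 - 1*1569 = 6 - 1569 = -1563)
U(n) = n/(1 + n)
K*U(0*6) = -1563*0*6/(1 + 0*6) = -0/(1 + 0) = -0/1 = -0 = -1563*0 = 0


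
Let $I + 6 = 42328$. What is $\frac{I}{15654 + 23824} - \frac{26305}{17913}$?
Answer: $- \frac{140177402}{353584707} \approx -0.39645$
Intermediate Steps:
$I = 42322$ ($I = -6 + 42328 = 42322$)
$\frac{I}{15654 + 23824} - \frac{26305}{17913} = \frac{42322}{15654 + 23824} - \frac{26305}{17913} = \frac{42322}{39478} - \frac{26305}{17913} = 42322 \cdot \frac{1}{39478} - \frac{26305}{17913} = \frac{21161}{19739} - \frac{26305}{17913} = - \frac{140177402}{353584707}$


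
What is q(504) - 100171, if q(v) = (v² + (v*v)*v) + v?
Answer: 128178413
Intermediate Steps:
q(v) = v + v² + v³ (q(v) = (v² + v²*v) + v = (v² + v³) + v = v + v² + v³)
q(504) - 100171 = 504*(1 + 504 + 504²) - 100171 = 504*(1 + 504 + 254016) - 100171 = 504*254521 - 100171 = 128278584 - 100171 = 128178413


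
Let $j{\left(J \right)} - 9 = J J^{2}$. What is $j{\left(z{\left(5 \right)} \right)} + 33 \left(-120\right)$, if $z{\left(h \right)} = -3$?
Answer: $-3978$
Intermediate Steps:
$j{\left(J \right)} = 9 + J^{3}$ ($j{\left(J \right)} = 9 + J J^{2} = 9 + J^{3}$)
$j{\left(z{\left(5 \right)} \right)} + 33 \left(-120\right) = \left(9 + \left(-3\right)^{3}\right) + 33 \left(-120\right) = \left(9 - 27\right) - 3960 = -18 - 3960 = -3978$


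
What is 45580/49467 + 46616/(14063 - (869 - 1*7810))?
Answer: 815828998/259751217 ≈ 3.1408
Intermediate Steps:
45580/49467 + 46616/(14063 - (869 - 1*7810)) = 45580*(1/49467) + 46616/(14063 - (869 - 7810)) = 45580/49467 + 46616/(14063 - 1*(-6941)) = 45580/49467 + 46616/(14063 + 6941) = 45580/49467 + 46616/21004 = 45580/49467 + 46616*(1/21004) = 45580/49467 + 11654/5251 = 815828998/259751217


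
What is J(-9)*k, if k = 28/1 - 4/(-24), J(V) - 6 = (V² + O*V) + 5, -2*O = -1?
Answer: 29575/12 ≈ 2464.6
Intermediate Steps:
O = ½ (O = -½*(-1) = ½ ≈ 0.50000)
J(V) = 11 + V² + V/2 (J(V) = 6 + ((V² + V/2) + 5) = 6 + (5 + V² + V/2) = 11 + V² + V/2)
k = 169/6 (k = 28*1 - 4*(-1/24) = 28 + ⅙ = 169/6 ≈ 28.167)
J(-9)*k = (11 + (-9)² + (½)*(-9))*(169/6) = (11 + 81 - 9/2)*(169/6) = (175/2)*(169/6) = 29575/12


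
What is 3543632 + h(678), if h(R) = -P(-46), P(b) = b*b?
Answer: 3541516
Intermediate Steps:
P(b) = b²
h(R) = -2116 (h(R) = -1*(-46)² = -1*2116 = -2116)
3543632 + h(678) = 3543632 - 2116 = 3541516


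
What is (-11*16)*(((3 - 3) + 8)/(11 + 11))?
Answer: -64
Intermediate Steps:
(-11*16)*(((3 - 3) + 8)/(11 + 11)) = -176*(0 + 8)/22 = -1408/22 = -176*4/11 = -64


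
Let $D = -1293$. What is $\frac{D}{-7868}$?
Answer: $\frac{1293}{7868} \approx 0.16434$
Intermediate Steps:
$\frac{D}{-7868} = - \frac{1293}{-7868} = \left(-1293\right) \left(- \frac{1}{7868}\right) = \frac{1293}{7868}$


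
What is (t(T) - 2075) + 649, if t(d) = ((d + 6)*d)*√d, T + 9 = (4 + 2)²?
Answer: -1426 + 2673*√3 ≈ 3203.8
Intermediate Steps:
T = 27 (T = -9 + (4 + 2)² = -9 + 6² = -9 + 36 = 27)
t(d) = d^(3/2)*(6 + d) (t(d) = ((6 + d)*d)*√d = (d*(6 + d))*√d = d^(3/2)*(6 + d))
(t(T) - 2075) + 649 = (27^(3/2)*(6 + 27) - 2075) + 649 = ((81*√3)*33 - 2075) + 649 = (2673*√3 - 2075) + 649 = (-2075 + 2673*√3) + 649 = -1426 + 2673*√3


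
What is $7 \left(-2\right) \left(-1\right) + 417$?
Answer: $431$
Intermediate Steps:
$7 \left(-2\right) \left(-1\right) + 417 = \left(-14\right) \left(-1\right) + 417 = 14 + 417 = 431$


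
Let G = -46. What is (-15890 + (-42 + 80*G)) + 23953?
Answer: 4341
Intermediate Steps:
(-15890 + (-42 + 80*G)) + 23953 = (-15890 + (-42 + 80*(-46))) + 23953 = (-15890 + (-42 - 3680)) + 23953 = (-15890 - 3722) + 23953 = -19612 + 23953 = 4341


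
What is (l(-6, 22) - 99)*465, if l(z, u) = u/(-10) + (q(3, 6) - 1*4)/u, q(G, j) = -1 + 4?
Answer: -1035741/22 ≈ -47079.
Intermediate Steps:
q(G, j) = 3
l(z, u) = -1/u - u/10 (l(z, u) = u/(-10) + (3 - 1*4)/u = u*(-1/10) + (3 - 4)/u = -u/10 - 1/u = -1/u - u/10)
(l(-6, 22) - 99)*465 = ((-1/22 - 1/10*22) - 99)*465 = ((-1*1/22 - 11/5) - 99)*465 = ((-1/22 - 11/5) - 99)*465 = (-247/110 - 99)*465 = -11137/110*465 = -1035741/22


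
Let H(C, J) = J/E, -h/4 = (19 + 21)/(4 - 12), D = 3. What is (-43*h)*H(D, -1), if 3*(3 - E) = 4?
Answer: 516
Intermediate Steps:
E = 5/3 (E = 3 - ⅓*4 = 3 - 4/3 = 5/3 ≈ 1.6667)
h = 20 (h = -4*(19 + 21)/(4 - 12) = -160/(-8) = -160*(-1)/8 = -4*(-5) = 20)
H(C, J) = 3*J/5 (H(C, J) = J/(5/3) = J*(⅗) = 3*J/5)
(-43*h)*H(D, -1) = (-43*20)*((⅗)*(-1)) = -860*(-⅗) = 516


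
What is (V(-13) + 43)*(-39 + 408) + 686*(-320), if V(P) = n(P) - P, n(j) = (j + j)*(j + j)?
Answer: 50588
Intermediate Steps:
n(j) = 4*j² (n(j) = (2*j)*(2*j) = 4*j²)
V(P) = -P + 4*P² (V(P) = 4*P² - P = -P + 4*P²)
(V(-13) + 43)*(-39 + 408) + 686*(-320) = (-13*(-1 + 4*(-13)) + 43)*(-39 + 408) + 686*(-320) = (-13*(-1 - 52) + 43)*369 - 219520 = (-13*(-53) + 43)*369 - 219520 = (689 + 43)*369 - 219520 = 732*369 - 219520 = 270108 - 219520 = 50588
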